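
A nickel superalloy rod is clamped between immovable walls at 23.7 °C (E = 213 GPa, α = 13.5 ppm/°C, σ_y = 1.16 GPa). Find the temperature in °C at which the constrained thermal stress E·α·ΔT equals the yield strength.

σ_y = 1.16 GPa = 1160 MPa.
E·α·ΔT = 1160 MPa ⇒ ΔT = 1160 / (213.0×10³ × 13.5×10⁻⁶) = 403.4 K.
T = 23.7 + 403.4 = 427.1 °C.

427 °C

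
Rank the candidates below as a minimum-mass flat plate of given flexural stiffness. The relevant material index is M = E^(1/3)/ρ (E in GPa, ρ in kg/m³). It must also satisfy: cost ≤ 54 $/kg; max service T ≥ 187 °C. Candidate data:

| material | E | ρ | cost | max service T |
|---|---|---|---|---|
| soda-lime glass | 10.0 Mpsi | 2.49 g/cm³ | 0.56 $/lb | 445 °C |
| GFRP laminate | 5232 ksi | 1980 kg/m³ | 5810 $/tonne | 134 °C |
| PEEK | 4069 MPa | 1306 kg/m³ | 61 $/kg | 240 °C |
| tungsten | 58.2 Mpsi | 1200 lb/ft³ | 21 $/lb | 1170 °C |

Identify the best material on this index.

Screen on constraints: cost ≤ 54 $/kg; max service T ≥ 187 °C. Survivors: soda-lime glass, tungsten.
Normalizing units and computing the index:
  soda-lime glass: E = 68.95 GPa, ρ = 2490 kg/m³
  tungsten: E = 401.3 GPa, ρ = 19220 kg/m³
  soda-lime glass: M = 1.65×10⁻³
  tungsten: M = 0.384×10⁻³
Highest index: soda-lime glass.

soda-lime glass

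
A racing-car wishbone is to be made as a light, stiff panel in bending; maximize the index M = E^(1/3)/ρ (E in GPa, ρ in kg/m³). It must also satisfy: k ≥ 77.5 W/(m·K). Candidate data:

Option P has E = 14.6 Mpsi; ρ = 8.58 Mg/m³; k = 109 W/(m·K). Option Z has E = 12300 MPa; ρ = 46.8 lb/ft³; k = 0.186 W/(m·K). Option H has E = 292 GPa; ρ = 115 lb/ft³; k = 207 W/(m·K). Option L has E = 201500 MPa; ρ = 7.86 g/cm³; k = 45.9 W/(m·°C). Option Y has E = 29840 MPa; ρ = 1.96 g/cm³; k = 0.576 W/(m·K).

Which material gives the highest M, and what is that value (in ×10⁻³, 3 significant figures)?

option H, M = 3.60×10⁻³

Screen on constraints: k ≥ 77.5 W/(m·K). Survivors: option P, option H.
In SI units:
  option P: E = 100.7 GPa, ρ = 8580 kg/m³
  option H: E = 292.0 GPa, ρ = 1842 kg/m³
  option H: M = 3.60×10⁻³
  option P: M = 0.542×10⁻³
Highest index: option H.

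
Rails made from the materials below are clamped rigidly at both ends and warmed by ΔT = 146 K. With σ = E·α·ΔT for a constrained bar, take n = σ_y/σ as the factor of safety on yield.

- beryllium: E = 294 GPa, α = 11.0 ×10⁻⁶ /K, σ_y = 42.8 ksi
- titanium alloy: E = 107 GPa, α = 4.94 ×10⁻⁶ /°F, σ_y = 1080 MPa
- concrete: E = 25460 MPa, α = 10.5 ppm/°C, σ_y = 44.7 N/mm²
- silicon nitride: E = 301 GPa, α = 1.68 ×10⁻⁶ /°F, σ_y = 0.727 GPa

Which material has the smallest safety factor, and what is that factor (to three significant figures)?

beryllium, n = 0.625

Converting E to GPa, α to ×10⁻⁶/K, σ_y to MPa, then σ and n for each:
  beryllium: E = 294.0, α = 11.0, σ_y = 295.1 → σ = 472 MPa, n = 0.625
  titanium alloy: E = 107.0, α = 8.89, σ_y = 1080 → σ = 139 MPa, n = 7.77
  concrete: E = 25.46, α = 10.5, σ_y = 44.70 → σ = 39.0 MPa, n = 1.15
  silicon nitride: E = 301.0, α = 3.02, σ_y = 727.0 → σ = 133 MPa, n = 5.47
Smallest n: beryllium with n = 0.625.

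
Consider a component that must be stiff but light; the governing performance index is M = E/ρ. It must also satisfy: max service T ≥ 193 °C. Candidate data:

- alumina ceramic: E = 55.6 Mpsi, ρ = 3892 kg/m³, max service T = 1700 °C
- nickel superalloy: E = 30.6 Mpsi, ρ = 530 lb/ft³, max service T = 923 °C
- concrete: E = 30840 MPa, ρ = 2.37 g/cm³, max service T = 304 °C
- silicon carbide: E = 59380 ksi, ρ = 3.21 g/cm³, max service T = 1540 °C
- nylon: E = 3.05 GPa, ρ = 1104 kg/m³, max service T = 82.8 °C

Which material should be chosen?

silicon carbide

Screen on constraints: max service T ≥ 193 °C. Survivors: alumina ceramic, nickel superalloy, concrete, silicon carbide.
Normalizing units and computing the index:
  alumina ceramic: E = 383.3 GPa, ρ = 3892 kg/m³
  nickel superalloy: E = 211.0 GPa, ρ = 8490 kg/m³
  concrete: E = 30.84 GPa, ρ = 2370 kg/m³
  silicon carbide: E = 409.4 GPa, ρ = 3210 kg/m³
  silicon carbide: M = 128 MN·m/kg
  alumina ceramic: M = 98.5 MN·m/kg
  nickel superalloy: M = 24.9 MN·m/kg
  concrete: M = 13.0 MN·m/kg
Silicon carbide has the largest M.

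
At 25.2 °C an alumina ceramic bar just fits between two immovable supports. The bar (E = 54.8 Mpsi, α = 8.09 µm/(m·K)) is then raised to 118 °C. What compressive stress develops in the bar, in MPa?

E = 54.8 Mpsi = 377.8 GPa.
ΔT = 92.80 K. Constrained thermal stress σ = E·α·ΔT = 377.8×10³ MPa × 8.09×10⁻⁶ × 92.80 = 284 MPa (compressive).

284 MPa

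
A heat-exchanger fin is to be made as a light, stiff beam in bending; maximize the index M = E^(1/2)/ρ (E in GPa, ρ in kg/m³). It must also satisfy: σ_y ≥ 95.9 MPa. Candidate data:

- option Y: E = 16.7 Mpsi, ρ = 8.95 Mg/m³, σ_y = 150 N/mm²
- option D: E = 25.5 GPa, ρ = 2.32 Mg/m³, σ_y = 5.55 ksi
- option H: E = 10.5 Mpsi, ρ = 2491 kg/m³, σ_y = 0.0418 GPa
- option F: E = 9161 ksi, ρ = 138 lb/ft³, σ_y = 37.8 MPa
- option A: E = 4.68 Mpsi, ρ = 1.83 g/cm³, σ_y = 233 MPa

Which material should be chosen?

option A

Screen on constraints: σ_y ≥ 95.9 MPa. Survivors: option Y, option A.
Putting every candidate on a common basis:
  option Y: E = 115.1 GPa, ρ = 8950 kg/m³
  option A: E = 32.27 GPa, ρ = 1830 kg/m³
  option A: M = 3.10×10⁻³
  option Y: M = 1.20×10⁻³
Option A has the largest M.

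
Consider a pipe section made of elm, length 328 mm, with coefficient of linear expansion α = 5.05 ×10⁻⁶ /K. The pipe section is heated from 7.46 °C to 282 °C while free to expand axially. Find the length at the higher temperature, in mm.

328.45 mm

ΔT = 282 − 7.46 = 274.5 K.
ΔL = α·L₀·ΔT = 5.05×10⁻⁶ × 328 mm × 274.5 K = 0.455 mm.
L = L₀ + ΔL = 328 + 0.455 = 328.45 mm.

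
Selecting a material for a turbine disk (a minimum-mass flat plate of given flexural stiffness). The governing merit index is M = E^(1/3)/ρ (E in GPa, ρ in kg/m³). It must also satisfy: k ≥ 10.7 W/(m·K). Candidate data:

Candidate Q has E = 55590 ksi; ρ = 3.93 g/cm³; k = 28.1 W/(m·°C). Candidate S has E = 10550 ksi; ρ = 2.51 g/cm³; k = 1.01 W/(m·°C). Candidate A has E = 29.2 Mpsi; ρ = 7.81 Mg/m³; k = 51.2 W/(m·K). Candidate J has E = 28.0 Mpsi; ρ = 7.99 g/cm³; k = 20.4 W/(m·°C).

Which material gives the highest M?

Screen on constraints: k ≥ 10.7 W/(m·K). Survivors: candidate Q, candidate A, candidate J.
Convert each candidate to consistent units, then evaluate M:
  candidate Q: E = 383.3 GPa, ρ = 3930 kg/m³
  candidate A: E = 201.3 GPa, ρ = 7810 kg/m³
  candidate J: E = 193.1 GPa, ρ = 7990 kg/m³
  candidate Q: M = 1.85×10⁻³
  candidate A: M = 0.750×10⁻³
  candidate J: M = 0.723×10⁻³
Candidate Q ranks first.

candidate Q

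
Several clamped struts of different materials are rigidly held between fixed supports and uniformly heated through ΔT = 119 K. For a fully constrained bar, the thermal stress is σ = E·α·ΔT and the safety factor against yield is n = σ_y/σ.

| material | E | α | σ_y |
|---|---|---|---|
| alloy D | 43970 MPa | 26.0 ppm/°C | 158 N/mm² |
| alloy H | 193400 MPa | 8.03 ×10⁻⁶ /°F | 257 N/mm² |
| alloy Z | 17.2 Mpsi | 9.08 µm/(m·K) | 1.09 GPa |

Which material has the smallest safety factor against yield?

Converting E to GPa, α to ×10⁻⁶/K, σ_y to MPa, then σ and n for each:
  alloy D: E = 43.97, α = 26.0, σ_y = 158.0 → σ = 136 MPa, n = 1.16
  alloy H: E = 193.4, α = 14.5, σ_y = 257.0 → σ = 333 MPa, n = 0.773
  alloy Z: E = 118.6, α = 9.08, σ_y = 1090 → σ = 128 MPa, n = 8.51
Smallest n: alloy H with n = 0.773.

alloy H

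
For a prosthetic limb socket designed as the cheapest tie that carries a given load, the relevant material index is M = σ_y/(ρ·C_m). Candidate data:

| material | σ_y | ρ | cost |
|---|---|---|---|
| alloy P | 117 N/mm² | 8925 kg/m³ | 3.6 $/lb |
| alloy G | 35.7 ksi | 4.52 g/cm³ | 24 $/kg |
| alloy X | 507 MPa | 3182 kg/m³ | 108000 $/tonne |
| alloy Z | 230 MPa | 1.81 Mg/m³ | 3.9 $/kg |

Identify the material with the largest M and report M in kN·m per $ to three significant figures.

After converting to SI:
  alloy P: σ_y = 117.0 MPa, ρ = 8925 kg/m³, cost = 7.937 $/kg
  alloy G: σ_y = 246.1 MPa, ρ = 4520 kg/m³, cost = 24.00 $/kg
  alloy X: σ_y = 507.0 MPa, ρ = 3182 kg/m³, cost = 108.0 $/kg
  alloy Z: σ_y = 230.0 MPa, ρ = 1810 kg/m³, cost = 3.900 $/kg
  alloy Z: M = 32.6 kN·m per $
  alloy G: M = 2.27 kN·m per $
  alloy P: M = 1.65 kN·m per $
  alloy X: M = 1.48 kN·m per $
Alloy Z has the largest M.

alloy Z, M = 32.6 kN·m per $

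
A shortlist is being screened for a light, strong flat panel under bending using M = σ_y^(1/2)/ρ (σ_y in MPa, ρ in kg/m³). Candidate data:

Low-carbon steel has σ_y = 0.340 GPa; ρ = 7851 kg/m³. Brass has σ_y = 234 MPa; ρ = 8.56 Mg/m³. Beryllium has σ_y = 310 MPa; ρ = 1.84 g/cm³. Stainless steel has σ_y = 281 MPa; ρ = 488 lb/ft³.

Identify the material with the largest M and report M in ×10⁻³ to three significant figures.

beryllium, M = 9.57×10⁻³

In SI units:
  low-carbon steel: σ_y = 340.0 MPa, ρ = 7851 kg/m³
  brass: σ_y = 234.0 MPa, ρ = 8560 kg/m³
  beryllium: σ_y = 310.0 MPa, ρ = 1840 kg/m³
  stainless steel: σ_y = 281.0 MPa, ρ = 7817 kg/m³
  beryllium: M = 9.57×10⁻³
  low-carbon steel: M = 2.35×10⁻³
  stainless steel: M = 2.14×10⁻³
  brass: M = 1.79×10⁻³
Beryllium ranks first.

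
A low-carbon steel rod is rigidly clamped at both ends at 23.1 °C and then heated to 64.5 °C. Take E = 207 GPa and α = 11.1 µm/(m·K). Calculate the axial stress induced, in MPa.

95.1 MPa

ΔT = 41.40 K. Constrained thermal stress σ = E·α·ΔT = 207.0×10³ MPa × 11.1×10⁻⁶ × 41.40 = 95.1 MPa (compressive).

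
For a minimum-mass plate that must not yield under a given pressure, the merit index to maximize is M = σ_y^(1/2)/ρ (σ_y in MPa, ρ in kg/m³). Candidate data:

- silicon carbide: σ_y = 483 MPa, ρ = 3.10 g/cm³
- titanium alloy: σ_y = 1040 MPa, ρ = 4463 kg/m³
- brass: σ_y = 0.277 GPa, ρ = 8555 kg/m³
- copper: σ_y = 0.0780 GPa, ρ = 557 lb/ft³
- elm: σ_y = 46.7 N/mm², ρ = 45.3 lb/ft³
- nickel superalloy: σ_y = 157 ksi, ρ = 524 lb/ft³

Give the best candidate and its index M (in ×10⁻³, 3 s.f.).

In SI units:
  silicon carbide: σ_y = 483.0 MPa, ρ = 3100 kg/m³
  titanium alloy: σ_y = 1040 MPa, ρ = 4463 kg/m³
  brass: σ_y = 277.0 MPa, ρ = 8555 kg/m³
  copper: σ_y = 78.00 MPa, ρ = 8922 kg/m³
  elm: σ_y = 46.70 MPa, ρ = 725.6 kg/m³
  nickel superalloy: σ_y = 1082 MPa, ρ = 8394 kg/m³
  elm: M = 9.42×10⁻³
  titanium alloy: M = 7.23×10⁻³
  silicon carbide: M = 7.09×10⁻³
  nickel superalloy: M = 3.92×10⁻³
  brass: M = 1.95×10⁻³
  copper: M = 0.990×10⁻³
Highest index: elm.

elm, M = 9.42×10⁻³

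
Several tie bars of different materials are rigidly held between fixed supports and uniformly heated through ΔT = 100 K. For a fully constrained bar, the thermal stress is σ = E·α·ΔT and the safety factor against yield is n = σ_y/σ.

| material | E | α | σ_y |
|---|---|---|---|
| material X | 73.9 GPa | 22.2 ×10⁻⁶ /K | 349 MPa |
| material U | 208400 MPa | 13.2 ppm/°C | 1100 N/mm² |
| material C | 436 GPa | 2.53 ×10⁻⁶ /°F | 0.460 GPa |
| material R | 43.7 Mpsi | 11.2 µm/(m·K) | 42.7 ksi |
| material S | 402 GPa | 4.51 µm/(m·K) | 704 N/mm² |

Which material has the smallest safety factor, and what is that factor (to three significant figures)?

Per material, after unit conversion:
  material X: E = 73.90, α = 22.2, σ_y = 349.0 → σ = 164 MPa, n = 2.13
  material U: E = 208.4, α = 13.2, σ_y = 1100 → σ = 275 MPa, n = 4.00
  material C: E = 436.0, α = 4.55, σ_y = 460.0 → σ = 199 MPa, n = 2.32
  material R: E = 301.3, α = 11.2, σ_y = 294.4 → σ = 337 MPa, n = 0.872
  material S: E = 402.0, α = 4.51, σ_y = 704.0 → σ = 181 MPa, n = 3.88
The minimum is material R at n = 0.872.

material R, n = 0.872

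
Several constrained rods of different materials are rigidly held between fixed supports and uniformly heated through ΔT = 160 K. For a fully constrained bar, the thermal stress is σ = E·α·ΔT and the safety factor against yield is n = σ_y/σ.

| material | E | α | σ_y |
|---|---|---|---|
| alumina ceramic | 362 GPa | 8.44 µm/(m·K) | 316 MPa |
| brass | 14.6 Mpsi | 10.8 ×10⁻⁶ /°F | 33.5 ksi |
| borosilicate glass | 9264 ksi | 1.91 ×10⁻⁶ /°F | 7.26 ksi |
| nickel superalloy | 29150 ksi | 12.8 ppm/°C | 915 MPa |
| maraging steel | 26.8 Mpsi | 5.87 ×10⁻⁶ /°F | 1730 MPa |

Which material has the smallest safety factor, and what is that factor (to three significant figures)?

alumina ceramic, n = 0.646

In consistent units (E in GPa, α in ×10⁻⁶/K, σ_y in MPa):
  alumina ceramic: E = 362.0, α = 8.44, σ_y = 316.0 → σ = 489 MPa, n = 0.646
  brass: E = 100.7, α = 19.4, σ_y = 231.0 → σ = 313 MPa, n = 0.738
  borosilicate glass: E = 63.87, α = 3.44, σ_y = 50.06 → σ = 35.1 MPa, n = 1.42
  nickel superalloy: E = 201.0, α = 12.8, σ_y = 915.0 → σ = 412 MPa, n = 2.22
  maraging steel: E = 184.8, α = 10.6, σ_y = 1730 → σ = 312 MPa, n = 5.54
The minimum is alumina ceramic at n = 0.646.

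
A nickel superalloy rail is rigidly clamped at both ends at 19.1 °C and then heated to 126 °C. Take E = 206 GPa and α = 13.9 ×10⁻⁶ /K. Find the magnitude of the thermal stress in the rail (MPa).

ΔT = 106.9 K. Constrained thermal stress σ = E·α·ΔT = 206.0×10³ MPa × 13.9×10⁻⁶ × 106.9 = 306 MPa (compressive).

306 MPa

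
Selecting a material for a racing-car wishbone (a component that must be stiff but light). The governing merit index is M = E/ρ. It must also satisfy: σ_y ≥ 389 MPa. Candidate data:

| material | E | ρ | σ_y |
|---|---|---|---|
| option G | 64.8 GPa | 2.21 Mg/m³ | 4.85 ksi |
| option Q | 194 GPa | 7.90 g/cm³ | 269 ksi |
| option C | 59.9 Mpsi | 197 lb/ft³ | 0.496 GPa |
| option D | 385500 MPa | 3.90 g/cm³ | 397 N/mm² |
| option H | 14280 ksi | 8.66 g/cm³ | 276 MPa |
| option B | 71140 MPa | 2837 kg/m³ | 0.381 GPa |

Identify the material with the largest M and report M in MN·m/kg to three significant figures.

Screen on constraints: σ_y ≥ 389 MPa. Survivors: option Q, option C, option D.
Normalizing units and computing the index:
  option Q: E = 194.0 GPa, ρ = 7900 kg/m³
  option C: E = 413.0 GPa, ρ = 3156 kg/m³
  option D: E = 385.5 GPa, ρ = 3900 kg/m³
  option C: M = 131 MN·m/kg
  option D: M = 98.8 MN·m/kg
  option Q: M = 24.6 MN·m/kg
Option C ranks first.

option C, M = 131 MN·m/kg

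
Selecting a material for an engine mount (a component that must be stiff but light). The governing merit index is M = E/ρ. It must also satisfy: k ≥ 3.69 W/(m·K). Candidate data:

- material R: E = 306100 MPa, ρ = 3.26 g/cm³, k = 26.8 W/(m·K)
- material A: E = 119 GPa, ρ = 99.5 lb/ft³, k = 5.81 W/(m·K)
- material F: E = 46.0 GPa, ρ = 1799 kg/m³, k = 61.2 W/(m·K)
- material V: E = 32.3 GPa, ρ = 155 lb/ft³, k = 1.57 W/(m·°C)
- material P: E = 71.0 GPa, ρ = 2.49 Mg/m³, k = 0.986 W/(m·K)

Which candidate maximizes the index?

Screen on constraints: k ≥ 3.69 W/(m·K). Survivors: material R, material A, material F.
Normalizing units and computing the index:
  material R: E = 306.1 GPa, ρ = 3260 kg/m³
  material A: E = 119.0 GPa, ρ = 1594 kg/m³
  material F: E = 46.00 GPa, ρ = 1799 kg/m³
  material R: M = 93.9 MN·m/kg
  material A: M = 74.7 MN·m/kg
  material F: M = 25.6 MN·m/kg
The maximum is for material R.

material R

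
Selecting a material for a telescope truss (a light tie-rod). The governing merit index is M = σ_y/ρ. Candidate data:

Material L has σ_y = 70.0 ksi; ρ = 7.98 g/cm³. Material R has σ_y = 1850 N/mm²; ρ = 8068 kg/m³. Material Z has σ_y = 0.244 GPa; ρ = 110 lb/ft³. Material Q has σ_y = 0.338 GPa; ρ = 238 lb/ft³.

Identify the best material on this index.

After converting to SI:
  material L: σ_y = 482.6 MPa, ρ = 7980 kg/m³
  material R: σ_y = 1850 MPa, ρ = 8068 kg/m³
  material Z: σ_y = 244.0 MPa, ρ = 1762 kg/m³
  material Q: σ_y = 338.0 MPa, ρ = 3812 kg/m³
  material R: M = 229 kN·m/kg
  material Z: M = 138 kN·m/kg
  material Q: M = 88.7 kN·m/kg
  material L: M = 60.5 kN·m/kg
Highest index: material R.

material R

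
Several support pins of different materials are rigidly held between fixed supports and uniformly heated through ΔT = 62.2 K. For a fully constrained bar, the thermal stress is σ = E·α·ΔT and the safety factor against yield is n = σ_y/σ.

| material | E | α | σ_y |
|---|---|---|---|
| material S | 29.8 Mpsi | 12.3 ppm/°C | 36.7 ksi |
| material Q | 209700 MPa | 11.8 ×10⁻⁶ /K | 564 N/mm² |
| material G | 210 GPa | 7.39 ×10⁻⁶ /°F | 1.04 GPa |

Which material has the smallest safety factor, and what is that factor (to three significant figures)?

With everything in SI (GPa, ×10⁻⁶/K, MPa):
  material S: E = 205.5, α = 12.3, σ_y = 253.0 → σ = 157 MPa, n = 1.61
  material Q: E = 209.7, α = 11.8, σ_y = 564.0 → σ = 154 MPa, n = 3.66
  material G: E = 210.0, α = 13.3, σ_y = 1040 → σ = 174 MPa, n = 5.99
The minimum is material S at n = 1.61.

material S, n = 1.61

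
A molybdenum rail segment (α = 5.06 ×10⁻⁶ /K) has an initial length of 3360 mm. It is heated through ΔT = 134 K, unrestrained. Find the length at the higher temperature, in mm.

3362.3 mm

ΔL = α·L₀·ΔT = 5.06×10⁻⁶ × 3360 mm × 134.0 K = 2.28 mm.
L = L₀ + ΔL = 3360 + 2.28 = 3362.3 mm.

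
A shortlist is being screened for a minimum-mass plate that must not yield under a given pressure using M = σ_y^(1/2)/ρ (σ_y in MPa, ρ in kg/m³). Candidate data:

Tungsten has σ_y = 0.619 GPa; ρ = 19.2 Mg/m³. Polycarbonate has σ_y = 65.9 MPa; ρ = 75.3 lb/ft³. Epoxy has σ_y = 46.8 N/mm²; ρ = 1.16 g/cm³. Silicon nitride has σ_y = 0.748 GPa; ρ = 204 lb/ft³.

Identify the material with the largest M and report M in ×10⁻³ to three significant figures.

Convert each candidate to consistent units, then evaluate M:
  tungsten: σ_y = 619.0 MPa, ρ = 19200 kg/m³
  polycarbonate: σ_y = 65.90 MPa, ρ = 1206 kg/m³
  epoxy: σ_y = 46.80 MPa, ρ = 1160 kg/m³
  silicon nitride: σ_y = 748.0 MPa, ρ = 3268 kg/m³
  silicon nitride: M = 8.37×10⁻³
  polycarbonate: M = 6.73×10⁻³
  epoxy: M = 5.90×10⁻³
  tungsten: M = 1.30×10⁻³
Silicon nitride has the largest M.

silicon nitride, M = 8.37×10⁻³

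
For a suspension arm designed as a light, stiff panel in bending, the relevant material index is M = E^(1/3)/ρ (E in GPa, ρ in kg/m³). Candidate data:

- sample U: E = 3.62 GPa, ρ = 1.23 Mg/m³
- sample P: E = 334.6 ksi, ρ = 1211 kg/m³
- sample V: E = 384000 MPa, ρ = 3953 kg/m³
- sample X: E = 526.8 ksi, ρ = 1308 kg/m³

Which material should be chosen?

sample V

In SI units:
  sample U: E = 3.620 GPa, ρ = 1230 kg/m³
  sample P: E = 2.307 GPa, ρ = 1211 kg/m³
  sample V: E = 384.0 GPa, ρ = 3953 kg/m³
  sample X: E = 3.632 GPa, ρ = 1308 kg/m³
  sample V: M = 1.84×10⁻³
  sample U: M = 1.25×10⁻³
  sample X: M = 1.18×10⁻³
  sample P: M = 1.09×10⁻³
Sample V ranks first.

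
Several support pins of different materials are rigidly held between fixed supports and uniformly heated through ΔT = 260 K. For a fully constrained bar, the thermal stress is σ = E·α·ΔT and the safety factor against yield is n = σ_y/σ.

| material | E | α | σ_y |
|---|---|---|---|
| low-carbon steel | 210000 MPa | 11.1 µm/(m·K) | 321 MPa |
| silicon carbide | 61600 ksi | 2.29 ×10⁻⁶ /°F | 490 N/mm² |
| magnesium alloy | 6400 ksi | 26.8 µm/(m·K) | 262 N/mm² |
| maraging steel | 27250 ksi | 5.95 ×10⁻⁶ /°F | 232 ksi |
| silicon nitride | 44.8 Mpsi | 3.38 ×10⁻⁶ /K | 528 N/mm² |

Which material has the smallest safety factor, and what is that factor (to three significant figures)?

With everything in SI (GPa, ×10⁻⁶/K, MPa):
  low-carbon steel: E = 210.0, α = 11.1, σ_y = 321.0 → σ = 606 MPa, n = 0.530
  silicon carbide: E = 424.7, α = 4.12, σ_y = 490.0 → σ = 455 MPa, n = 1.08
  magnesium alloy: E = 44.13, α = 26.8, σ_y = 262.0 → σ = 307 MPa, n = 0.852
  maraging steel: E = 187.9, α = 10.7, σ_y = 1600 → σ = 523 MPa, n = 3.06
  silicon nitride: E = 308.9, α = 3.38, σ_y = 528.0 → σ = 271 MPa, n = 1.95
The minimum is low-carbon steel at n = 0.530.

low-carbon steel, n = 0.530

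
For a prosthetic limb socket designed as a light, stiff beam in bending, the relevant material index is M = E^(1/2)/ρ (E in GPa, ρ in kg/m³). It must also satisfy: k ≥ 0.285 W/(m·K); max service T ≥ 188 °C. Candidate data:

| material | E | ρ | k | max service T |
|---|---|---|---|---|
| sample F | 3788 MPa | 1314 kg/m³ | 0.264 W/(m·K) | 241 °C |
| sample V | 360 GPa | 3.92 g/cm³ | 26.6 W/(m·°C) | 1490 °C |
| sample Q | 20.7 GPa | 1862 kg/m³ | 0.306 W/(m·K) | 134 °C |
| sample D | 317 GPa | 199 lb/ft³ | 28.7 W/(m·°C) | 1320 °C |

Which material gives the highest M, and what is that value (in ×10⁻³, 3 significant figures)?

sample D, M = 5.59×10⁻³

Screen on constraints: k ≥ 0.285 W/(m·K); max service T ≥ 188 °C. Survivors: sample V, sample D.
Normalizing units and computing the index:
  sample V: E = 360.0 GPa, ρ = 3920 kg/m³
  sample D: E = 317.0 GPa, ρ = 3188 kg/m³
  sample D: M = 5.59×10⁻³
  sample V: M = 4.84×10⁻³
Sample D ranks first.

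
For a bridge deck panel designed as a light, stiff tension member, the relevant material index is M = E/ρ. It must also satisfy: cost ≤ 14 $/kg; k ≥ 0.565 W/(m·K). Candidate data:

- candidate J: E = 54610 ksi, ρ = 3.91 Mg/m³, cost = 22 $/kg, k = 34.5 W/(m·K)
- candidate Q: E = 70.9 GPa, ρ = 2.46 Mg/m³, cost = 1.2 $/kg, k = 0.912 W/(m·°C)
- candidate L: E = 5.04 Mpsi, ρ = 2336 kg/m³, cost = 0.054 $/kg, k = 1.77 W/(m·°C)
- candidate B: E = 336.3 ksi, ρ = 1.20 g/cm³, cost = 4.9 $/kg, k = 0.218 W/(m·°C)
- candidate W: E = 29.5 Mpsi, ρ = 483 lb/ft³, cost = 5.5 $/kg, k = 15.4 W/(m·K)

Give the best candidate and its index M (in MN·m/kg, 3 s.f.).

candidate Q, M = 28.8 MN·m/kg

Screen on constraints: cost ≤ 14 $/kg; k ≥ 0.565 W/(m·K). Survivors: candidate Q, candidate L, candidate W.
In SI units:
  candidate Q: E = 70.90 GPa, ρ = 2460 kg/m³
  candidate L: E = 34.75 GPa, ρ = 2336 kg/m³
  candidate W: E = 203.4 GPa, ρ = 7737 kg/m³
  candidate Q: M = 28.8 MN·m/kg
  candidate W: M = 26.3 MN·m/kg
  candidate L: M = 14.9 MN·m/kg
Candidate Q ranks first.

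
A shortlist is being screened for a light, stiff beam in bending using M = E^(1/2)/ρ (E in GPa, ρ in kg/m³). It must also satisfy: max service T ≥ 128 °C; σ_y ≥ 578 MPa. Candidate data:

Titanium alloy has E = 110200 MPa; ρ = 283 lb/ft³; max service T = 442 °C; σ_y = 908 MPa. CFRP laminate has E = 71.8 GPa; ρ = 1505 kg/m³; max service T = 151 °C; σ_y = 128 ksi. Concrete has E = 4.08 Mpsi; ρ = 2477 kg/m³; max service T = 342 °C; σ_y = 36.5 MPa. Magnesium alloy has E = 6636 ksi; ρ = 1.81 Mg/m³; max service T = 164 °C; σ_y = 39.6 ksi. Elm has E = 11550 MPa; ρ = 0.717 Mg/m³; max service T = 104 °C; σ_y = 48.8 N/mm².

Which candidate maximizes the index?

CFRP laminate

Screen on constraints: max service T ≥ 128 °C; σ_y ≥ 578 MPa. Survivors: titanium alloy, CFRP laminate.
In SI units:
  titanium alloy: E = 110.2 GPa, ρ = 4533 kg/m³
  CFRP laminate: E = 71.80 GPa, ρ = 1505 kg/m³
  CFRP laminate: M = 5.63×10⁻³
  titanium alloy: M = 2.32×10⁻³
CFRP laminate has the largest M.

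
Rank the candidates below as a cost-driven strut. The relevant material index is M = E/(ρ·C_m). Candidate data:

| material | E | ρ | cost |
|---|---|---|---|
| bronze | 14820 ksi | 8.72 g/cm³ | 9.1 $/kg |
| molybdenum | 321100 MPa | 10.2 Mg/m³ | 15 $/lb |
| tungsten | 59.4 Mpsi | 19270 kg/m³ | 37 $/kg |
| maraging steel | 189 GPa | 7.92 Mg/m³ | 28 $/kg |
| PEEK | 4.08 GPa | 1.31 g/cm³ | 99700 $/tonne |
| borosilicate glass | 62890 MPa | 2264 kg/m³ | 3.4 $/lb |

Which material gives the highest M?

Putting every candidate on a common basis:
  bronze: E = 102.2 GPa, ρ = 8720 kg/m³, cost = 9.100 $/kg
  molybdenum: E = 321.1 GPa, ρ = 10200 kg/m³, cost = 33.07 $/kg
  tungsten: E = 409.5 GPa, ρ = 19270 kg/m³, cost = 37.00 $/kg
  maraging steel: E = 189.0 GPa, ρ = 7920 kg/m³, cost = 28.00 $/kg
  PEEK: E = 4.080 GPa, ρ = 1310 kg/m³, cost = 99.70 $/kg
  borosilicate glass: E = 62.89 GPa, ρ = 2264 kg/m³, cost = 7.496 $/kg
  borosilicate glass: M = 3.71 MN·m per $
  bronze: M = 1.29 MN·m per $
  molybdenum: M = 0.952 MN·m per $
  maraging steel: M = 0.852 MN·m per $
  tungsten: M = 0.574 MN·m per $
  PEEK: M = 0.0312 MN·m per $
Borosilicate glass ranks first.

borosilicate glass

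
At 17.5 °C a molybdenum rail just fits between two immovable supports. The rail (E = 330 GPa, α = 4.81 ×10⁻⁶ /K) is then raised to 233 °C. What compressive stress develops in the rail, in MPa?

342 MPa

ΔT = 215.5 K. Constrained thermal stress σ = E·α·ΔT = 330.0×10³ MPa × 4.81×10⁻⁶ × 215.5 = 342 MPa (compressive).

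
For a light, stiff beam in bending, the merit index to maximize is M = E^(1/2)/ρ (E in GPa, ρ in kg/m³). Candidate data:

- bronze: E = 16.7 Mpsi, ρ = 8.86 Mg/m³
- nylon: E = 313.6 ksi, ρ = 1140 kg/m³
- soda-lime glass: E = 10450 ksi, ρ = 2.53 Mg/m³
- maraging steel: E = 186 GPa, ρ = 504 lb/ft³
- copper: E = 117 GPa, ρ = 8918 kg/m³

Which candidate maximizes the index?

soda-lime glass

After converting to SI:
  bronze: E = 115.1 GPa, ρ = 8860 kg/m³
  nylon: E = 2.162 GPa, ρ = 1140 kg/m³
  soda-lime glass: E = 72.05 GPa, ρ = 2530 kg/m³
  maraging steel: E = 186.0 GPa, ρ = 8073 kg/m³
  copper: E = 117.0 GPa, ρ = 8918 kg/m³
  soda-lime glass: M = 3.36×10⁻³
  maraging steel: M = 1.69×10⁻³
  nylon: M = 1.29×10⁻³
  copper: M = 1.21×10⁻³
  bronze: M = 1.21×10⁻³
Highest index: soda-lime glass.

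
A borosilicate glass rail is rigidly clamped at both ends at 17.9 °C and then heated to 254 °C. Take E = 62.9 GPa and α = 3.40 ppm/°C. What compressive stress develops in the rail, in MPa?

50.5 MPa

ΔT = 236.1 K. Constrained thermal stress σ = E·α·ΔT = 62.90×10³ MPa × 3.40×10⁻⁶ × 236.1 = 50.5 MPa (compressive).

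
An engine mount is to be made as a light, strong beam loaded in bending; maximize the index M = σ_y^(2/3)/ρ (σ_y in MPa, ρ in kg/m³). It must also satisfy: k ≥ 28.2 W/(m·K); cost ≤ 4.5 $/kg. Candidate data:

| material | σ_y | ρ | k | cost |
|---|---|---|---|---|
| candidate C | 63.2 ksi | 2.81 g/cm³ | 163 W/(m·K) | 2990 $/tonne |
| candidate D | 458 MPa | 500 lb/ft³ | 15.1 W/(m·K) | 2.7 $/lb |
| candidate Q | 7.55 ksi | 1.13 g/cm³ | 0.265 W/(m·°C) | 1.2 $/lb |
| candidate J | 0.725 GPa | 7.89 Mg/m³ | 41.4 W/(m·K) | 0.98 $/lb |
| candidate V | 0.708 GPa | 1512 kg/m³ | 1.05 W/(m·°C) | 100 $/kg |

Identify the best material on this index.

Screen on constraints: k ≥ 28.2 W/(m·K); cost ≤ 4.5 $/kg. Survivors: candidate C, candidate J.
In SI units:
  candidate C: σ_y = 435.7 MPa, ρ = 2810 kg/m³
  candidate J: σ_y = 725.0 MPa, ρ = 7890 kg/m³
  candidate C: M = 20.5×10⁻³
  candidate J: M = 10.2×10⁻³
Candidate C has the largest M.

candidate C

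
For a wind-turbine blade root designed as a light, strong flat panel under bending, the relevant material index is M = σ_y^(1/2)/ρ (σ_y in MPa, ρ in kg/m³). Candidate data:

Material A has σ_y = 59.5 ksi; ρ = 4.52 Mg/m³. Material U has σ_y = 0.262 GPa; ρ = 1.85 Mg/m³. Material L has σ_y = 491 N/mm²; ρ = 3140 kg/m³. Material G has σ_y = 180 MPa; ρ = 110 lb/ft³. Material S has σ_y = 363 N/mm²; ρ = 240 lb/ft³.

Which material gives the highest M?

In SI units:
  material A: σ_y = 410.2 MPa, ρ = 4520 kg/m³
  material U: σ_y = 262.0 MPa, ρ = 1850 kg/m³
  material L: σ_y = 491.0 MPa, ρ = 3140 kg/m³
  material G: σ_y = 180.0 MPa, ρ = 1762 kg/m³
  material S: σ_y = 363.0 MPa, ρ = 3844 kg/m³
  material U: M = 8.75×10⁻³
  material G: M = 7.61×10⁻³
  material L: M = 7.06×10⁻³
  material S: M = 4.96×10⁻³
  material A: M = 4.48×10⁻³
Highest index: material U.

material U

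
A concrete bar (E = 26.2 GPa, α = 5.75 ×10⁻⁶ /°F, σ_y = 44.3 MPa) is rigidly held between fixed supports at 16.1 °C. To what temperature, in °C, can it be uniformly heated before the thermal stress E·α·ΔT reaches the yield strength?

179 °C

α = 5.75×10⁻⁶/°F × 9/5 = 10.3×10⁻⁶/K.
E·α·ΔT = 44.30 MPa ⇒ ΔT = 44.30 / (26.20×10³ × 10.3×10⁻⁶) = 163.4 K.
T = 16.1 + 163.4 = 179.5 °C.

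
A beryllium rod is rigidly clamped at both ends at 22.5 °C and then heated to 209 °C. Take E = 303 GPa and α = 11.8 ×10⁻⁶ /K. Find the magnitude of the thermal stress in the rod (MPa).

667 MPa

ΔT = 186.5 K. Constrained thermal stress σ = E·α·ΔT = 303.0×10³ MPa × 11.8×10⁻⁶ × 186.5 = 667 MPa (compressive).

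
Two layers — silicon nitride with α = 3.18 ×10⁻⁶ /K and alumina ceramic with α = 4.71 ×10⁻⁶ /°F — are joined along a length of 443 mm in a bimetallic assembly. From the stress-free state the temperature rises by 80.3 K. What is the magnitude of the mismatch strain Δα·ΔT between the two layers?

4.25×10⁻⁴

alumina ceramic: α = 4.71×10⁻⁶/°F × 9/5 = 8.48×10⁻⁶/K.
Δα = |3.18 − 8.48|×10⁻⁶/K = 5.30×10⁻⁶/K.
Mismatch strain = Δα·ΔT = 5.30×10⁻⁶ × 80.3 = 4.25×10⁻⁴.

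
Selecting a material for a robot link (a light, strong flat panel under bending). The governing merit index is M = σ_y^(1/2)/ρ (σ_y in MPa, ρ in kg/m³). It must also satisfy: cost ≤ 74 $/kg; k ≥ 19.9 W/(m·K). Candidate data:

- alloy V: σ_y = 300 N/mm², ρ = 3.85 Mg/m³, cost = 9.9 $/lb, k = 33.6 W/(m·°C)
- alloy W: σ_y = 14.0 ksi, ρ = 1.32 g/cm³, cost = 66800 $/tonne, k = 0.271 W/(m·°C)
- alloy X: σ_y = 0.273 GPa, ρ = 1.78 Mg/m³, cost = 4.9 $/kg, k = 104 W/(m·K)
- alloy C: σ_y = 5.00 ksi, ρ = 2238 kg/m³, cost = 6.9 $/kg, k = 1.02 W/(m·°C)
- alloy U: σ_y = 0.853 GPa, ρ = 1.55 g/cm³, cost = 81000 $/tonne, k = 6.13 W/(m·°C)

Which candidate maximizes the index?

Screen on constraints: cost ≤ 74 $/kg; k ≥ 19.9 W/(m·K). Survivors: alloy V, alloy X.
After converting to SI:
  alloy V: σ_y = 300.0 MPa, ρ = 3850 kg/m³
  alloy X: σ_y = 273.0 MPa, ρ = 1780 kg/m³
  alloy X: M = 9.28×10⁻³
  alloy V: M = 4.50×10⁻³
Alloy X ranks first.

alloy X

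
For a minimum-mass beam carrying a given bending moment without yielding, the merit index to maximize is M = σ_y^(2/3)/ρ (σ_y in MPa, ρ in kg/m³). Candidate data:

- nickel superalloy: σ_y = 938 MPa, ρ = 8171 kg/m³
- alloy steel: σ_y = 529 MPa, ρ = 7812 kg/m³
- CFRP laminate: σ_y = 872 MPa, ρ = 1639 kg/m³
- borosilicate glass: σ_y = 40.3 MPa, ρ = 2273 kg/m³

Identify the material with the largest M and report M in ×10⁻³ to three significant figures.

CFRP laminate, M = 55.7×10⁻³

Computing M directly (units already consistent):
  CFRP laminate: M = 55.7×10⁻³
  nickel superalloy: M = 11.7×10⁻³
  alloy steel: M = 8.37×10⁻³
  borosilicate glass: M = 5.17×10⁻³
The maximum is for CFRP laminate.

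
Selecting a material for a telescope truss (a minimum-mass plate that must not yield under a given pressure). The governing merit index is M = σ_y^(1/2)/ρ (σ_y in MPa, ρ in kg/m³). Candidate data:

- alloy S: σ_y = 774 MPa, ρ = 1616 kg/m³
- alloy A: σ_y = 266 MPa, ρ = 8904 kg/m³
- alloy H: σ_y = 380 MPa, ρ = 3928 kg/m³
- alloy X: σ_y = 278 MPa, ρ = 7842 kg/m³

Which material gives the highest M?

Evaluate M for each candidate:
  alloy S: M = 17.2×10⁻³
  alloy H: M = 4.96×10⁻³
  alloy X: M = 2.13×10⁻³
  alloy A: M = 1.83×10⁻³
Highest index: alloy S.

alloy S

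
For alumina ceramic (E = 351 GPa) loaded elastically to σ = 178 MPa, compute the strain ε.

ε = σ/E = 178 / 351000 = 5.07×10⁻⁴.

5.07×10⁻⁴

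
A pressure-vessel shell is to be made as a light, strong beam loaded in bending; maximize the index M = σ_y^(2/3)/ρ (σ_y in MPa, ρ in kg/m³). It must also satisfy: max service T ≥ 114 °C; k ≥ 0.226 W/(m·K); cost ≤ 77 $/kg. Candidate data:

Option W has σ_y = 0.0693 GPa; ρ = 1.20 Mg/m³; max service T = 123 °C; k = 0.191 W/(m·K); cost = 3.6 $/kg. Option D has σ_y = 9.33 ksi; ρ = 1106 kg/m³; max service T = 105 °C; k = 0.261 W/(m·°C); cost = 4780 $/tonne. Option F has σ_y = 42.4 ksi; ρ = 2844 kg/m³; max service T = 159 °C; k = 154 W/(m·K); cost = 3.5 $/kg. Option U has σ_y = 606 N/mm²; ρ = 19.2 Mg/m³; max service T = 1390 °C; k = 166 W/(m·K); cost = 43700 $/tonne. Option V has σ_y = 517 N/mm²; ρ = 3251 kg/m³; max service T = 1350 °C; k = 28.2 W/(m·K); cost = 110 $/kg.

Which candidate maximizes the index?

Screen on constraints: max service T ≥ 114 °C; k ≥ 0.226 W/(m·K); cost ≤ 77 $/kg. Survivors: option F, option U.
Normalizing units and computing the index:
  option F: σ_y = 292.3 MPa, ρ = 2844 kg/m³
  option U: σ_y = 606.0 MPa, ρ = 19200 kg/m³
  option F: M = 15.5×10⁻³
  option U: M = 3.73×10⁻³
Highest index: option F.

option F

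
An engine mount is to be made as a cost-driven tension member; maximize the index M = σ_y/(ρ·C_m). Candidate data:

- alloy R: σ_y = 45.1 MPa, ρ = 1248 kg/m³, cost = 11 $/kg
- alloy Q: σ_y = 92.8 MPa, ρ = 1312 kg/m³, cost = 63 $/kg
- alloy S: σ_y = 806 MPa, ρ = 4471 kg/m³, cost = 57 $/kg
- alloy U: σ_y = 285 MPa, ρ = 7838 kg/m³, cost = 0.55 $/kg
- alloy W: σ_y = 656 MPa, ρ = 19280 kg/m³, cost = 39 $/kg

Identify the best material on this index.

alloy U

Per-candidate index values:
  alloy U: M = 66.1 kN·m per $
  alloy R: M = 3.29 kN·m per $
  alloy S: M = 3.16 kN·m per $
  alloy Q: M = 1.12 kN·m per $
  alloy W: M = 0.872 kN·m per $
The maximum is for alloy U.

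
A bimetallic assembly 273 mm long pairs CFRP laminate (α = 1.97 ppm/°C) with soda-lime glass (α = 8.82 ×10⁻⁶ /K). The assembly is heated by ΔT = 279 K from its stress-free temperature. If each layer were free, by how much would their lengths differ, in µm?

Δα = |1.97 − 8.82|×10⁻⁶/K = 6.85×10⁻⁶/K.
ΔL_mismatch = Δα·L·ΔT = 6.85×10⁻⁶ × 273.0 mm × 279.0 K = 522 µm.

522 µm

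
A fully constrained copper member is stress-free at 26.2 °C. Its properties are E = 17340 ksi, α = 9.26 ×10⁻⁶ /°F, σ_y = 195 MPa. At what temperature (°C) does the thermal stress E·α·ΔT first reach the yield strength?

E = 17340 ksi = 119.6 GPa.
α = 9.26×10⁻⁶/°F × 9/5 = 16.7×10⁻⁶/K.
E·α·ΔT = 195.0 MPa ⇒ ΔT = 195.0 / (119.6×10³ × 16.7×10⁻⁶) = 97.85 K.
T = 26.2 + 97.85 = 124.1 °C.

124 °C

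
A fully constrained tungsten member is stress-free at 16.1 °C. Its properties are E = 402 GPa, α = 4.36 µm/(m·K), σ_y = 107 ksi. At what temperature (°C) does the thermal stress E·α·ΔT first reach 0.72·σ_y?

σ_y = 107 ksi = 737.7 MPa.
E·α·ΔT = 531.2 MPa ⇒ ΔT = 531.2 / (402.0×10³ × 4.36×10⁻⁶) = 303.1 K.
T = 16.1 + 303.1 = 319.2 °C.

319 °C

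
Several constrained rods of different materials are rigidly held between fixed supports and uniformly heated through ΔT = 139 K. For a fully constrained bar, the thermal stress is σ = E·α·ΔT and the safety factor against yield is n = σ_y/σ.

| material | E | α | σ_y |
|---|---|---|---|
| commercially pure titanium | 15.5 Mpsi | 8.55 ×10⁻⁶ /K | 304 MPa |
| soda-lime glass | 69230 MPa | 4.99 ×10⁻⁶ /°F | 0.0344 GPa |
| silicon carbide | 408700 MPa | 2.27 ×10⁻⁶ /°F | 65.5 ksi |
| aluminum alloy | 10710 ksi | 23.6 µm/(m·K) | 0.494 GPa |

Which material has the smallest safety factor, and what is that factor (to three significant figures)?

With everything in SI (GPa, ×10⁻⁶/K, MPa):
  commercially pure titanium: E = 106.9, α = 8.55, σ_y = 304.0 → σ = 127 MPa, n = 2.39
  soda-lime glass: E = 69.23, α = 8.98, σ_y = 34.40 → σ = 86.4 MPa, n = 0.398
  silicon carbide: E = 408.7, α = 4.09, σ_y = 451.6 → σ = 232 MPa, n = 1.95
  aluminum alloy: E = 73.84, α = 23.6, σ_y = 494.0 → σ = 242 MPa, n = 2.04
The minimum is soda-lime glass at n = 0.398.

soda-lime glass, n = 0.398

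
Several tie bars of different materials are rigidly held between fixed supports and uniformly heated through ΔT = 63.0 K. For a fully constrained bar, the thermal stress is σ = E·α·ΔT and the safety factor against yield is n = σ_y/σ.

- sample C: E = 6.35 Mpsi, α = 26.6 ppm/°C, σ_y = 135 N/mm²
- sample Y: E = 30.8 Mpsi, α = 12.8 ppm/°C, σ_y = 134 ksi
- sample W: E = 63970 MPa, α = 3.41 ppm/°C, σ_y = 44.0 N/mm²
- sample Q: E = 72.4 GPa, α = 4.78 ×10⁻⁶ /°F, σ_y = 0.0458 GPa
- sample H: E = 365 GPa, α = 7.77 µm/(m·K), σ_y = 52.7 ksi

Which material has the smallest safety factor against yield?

Per material, after unit conversion:
  sample C: E = 43.78, α = 26.6, σ_y = 135.0 → σ = 73.4 MPa, n = 1.84
  sample Y: E = 212.4, α = 12.8, σ_y = 923.9 → σ = 171 MPa, n = 5.40
  sample W: E = 63.97, α = 3.41, σ_y = 44.00 → σ = 13.7 MPa, n = 3.20
  sample Q: E = 72.40, α = 8.60, σ_y = 45.80 → σ = 39.2 MPa, n = 1.17
  sample H: E = 365.0, α = 7.77, σ_y = 363.4 → σ = 179 MPa, n = 2.03
Smallest n: sample Q with n = 1.17.

sample Q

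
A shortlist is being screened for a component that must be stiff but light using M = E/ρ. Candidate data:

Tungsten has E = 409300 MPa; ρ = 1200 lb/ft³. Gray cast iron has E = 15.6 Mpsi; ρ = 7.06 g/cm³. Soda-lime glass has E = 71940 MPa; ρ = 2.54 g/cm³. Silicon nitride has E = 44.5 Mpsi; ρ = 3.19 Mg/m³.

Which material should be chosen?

silicon nitride

Putting every candidate on a common basis:
  tungsten: E = 409.3 GPa, ρ = 19220 kg/m³
  gray cast iron: E = 107.6 GPa, ρ = 7060 kg/m³
  soda-lime glass: E = 71.94 GPa, ρ = 2540 kg/m³
  silicon nitride: E = 306.8 GPa, ρ = 3190 kg/m³
  silicon nitride: M = 96.2 MN·m/kg
  soda-lime glass: M = 28.3 MN·m/kg
  tungsten: M = 21.3 MN·m/kg
  gray cast iron: M = 15.2 MN·m/kg
Silicon nitride has the largest M.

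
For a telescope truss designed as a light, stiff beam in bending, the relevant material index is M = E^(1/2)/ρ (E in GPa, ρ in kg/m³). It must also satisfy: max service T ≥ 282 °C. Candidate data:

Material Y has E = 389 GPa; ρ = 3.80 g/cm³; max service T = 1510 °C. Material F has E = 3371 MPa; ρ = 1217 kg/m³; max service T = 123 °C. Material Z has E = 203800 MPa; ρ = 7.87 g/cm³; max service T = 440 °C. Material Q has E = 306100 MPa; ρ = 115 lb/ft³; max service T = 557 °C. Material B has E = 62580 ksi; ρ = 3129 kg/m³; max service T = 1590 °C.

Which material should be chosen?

material Q

Screen on constraints: max service T ≥ 282 °C. Survivors: material Y, material Z, material Q, material B.
Putting every candidate on a common basis:
  material Y: E = 389.0 GPa, ρ = 3800 kg/m³
  material Z: E = 203.8 GPa, ρ = 7870 kg/m³
  material Q: E = 306.1 GPa, ρ = 1842 kg/m³
  material B: E = 431.5 GPa, ρ = 3129 kg/m³
  material Q: M = 9.50×10⁻³
  material B: M = 6.64×10⁻³
  material Y: M = 5.19×10⁻³
  material Z: M = 1.81×10⁻³
Material Q has the largest M.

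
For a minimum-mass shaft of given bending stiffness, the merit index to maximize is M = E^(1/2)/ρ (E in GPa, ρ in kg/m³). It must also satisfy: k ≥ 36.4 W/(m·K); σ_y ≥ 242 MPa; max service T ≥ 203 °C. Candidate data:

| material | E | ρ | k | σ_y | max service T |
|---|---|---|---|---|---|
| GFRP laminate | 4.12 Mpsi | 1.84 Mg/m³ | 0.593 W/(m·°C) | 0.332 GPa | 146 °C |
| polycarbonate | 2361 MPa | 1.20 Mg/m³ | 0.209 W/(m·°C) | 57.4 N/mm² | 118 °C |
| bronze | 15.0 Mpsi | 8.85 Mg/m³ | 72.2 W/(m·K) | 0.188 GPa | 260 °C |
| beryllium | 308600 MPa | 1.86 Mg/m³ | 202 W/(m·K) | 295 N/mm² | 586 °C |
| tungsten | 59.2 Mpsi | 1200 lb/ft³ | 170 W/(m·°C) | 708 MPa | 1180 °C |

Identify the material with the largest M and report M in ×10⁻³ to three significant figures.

Screen on constraints: k ≥ 36.4 W/(m·K); σ_y ≥ 242 MPa; max service T ≥ 203 °C. Survivors: beryllium, tungsten.
Putting every candidate on a common basis:
  beryllium: E = 308.6 GPa, ρ = 1860 kg/m³
  tungsten: E = 408.2 GPa, ρ = 19220 kg/m³
  beryllium: M = 9.44×10⁻³
  tungsten: M = 1.05×10⁻³
Beryllium has the largest M.

beryllium, M = 9.44×10⁻³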